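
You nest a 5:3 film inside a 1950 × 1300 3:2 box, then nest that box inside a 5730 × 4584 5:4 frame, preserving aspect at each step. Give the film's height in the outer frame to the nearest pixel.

3438 px

Inside the 1950×1300 canvas the film is width-limited at 1950.00 × 1170.00.
The 3:2 canvas is width-limited in 5730×4584, giving 5730.00 × 3820.00; scale factor 2.9385.
The film scales with it: height 1170.00 × 2.9385 ≈ 3438.00.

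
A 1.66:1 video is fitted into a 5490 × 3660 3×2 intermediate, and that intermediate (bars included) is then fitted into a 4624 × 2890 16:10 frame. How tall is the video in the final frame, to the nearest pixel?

2611 px

Inside the 5490×3660 canvas the video is width-limited at 5490.00 × 3307.23.
Second fit — the 3×2 canvas into 4624×2890 spans the height: 4335.00 × 2890.00 (×0.7896 from 5490×3660).
Applying the same ×0.7896: 3307.23 → 2611.45.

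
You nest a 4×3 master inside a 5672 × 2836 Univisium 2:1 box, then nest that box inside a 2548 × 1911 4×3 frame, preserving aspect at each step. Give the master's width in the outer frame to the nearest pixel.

1699 px

First fit — 4×3 into 5672×2836 spans the height: 3781.33 × 2836.00.
The Univisium 2:1 canvas is width-limited in 2548×1911, giving 2548.00 × 1274.00; scale factor 0.4492.
So the master's width is 3781.33 × 0.4492 ≈ 1698.67.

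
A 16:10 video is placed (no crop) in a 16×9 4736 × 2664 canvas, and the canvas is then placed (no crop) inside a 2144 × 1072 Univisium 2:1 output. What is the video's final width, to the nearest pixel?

16:10 in 4736×2664: fills the height, so the video is 4262.40 × 2664.00.
16×9 in 2144×1072: fills the height, so the intermediate becomes 1905.78 × 1072.00 — a scale of ×0.4024.
The video scales with it: width 4262.40 × 0.4024 ≈ 1715.20.

1715 px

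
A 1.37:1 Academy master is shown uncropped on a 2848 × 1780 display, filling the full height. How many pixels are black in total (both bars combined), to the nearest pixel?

728732 pixels

The master is 1780 × 1.370 ≈ 2438.6000 px wide.
2848 − 2438.6000 = 409.4000 px of bars.
Across the 1780-px span: 409.4000 × 1780 ≈ 728732 px.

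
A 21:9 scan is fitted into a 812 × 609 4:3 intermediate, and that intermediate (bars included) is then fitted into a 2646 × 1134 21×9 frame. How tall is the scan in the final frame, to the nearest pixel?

21:9 in 812×609: fills the width, so the scan is 812.00 × 348.00.
The 4:3 canvas is height-limited in 2646×1134, giving 1512.00 × 1134.00; scale factor 1.8621.
The scan scales with it: height 348.00 × 1.8621 ≈ 648.00.

648 px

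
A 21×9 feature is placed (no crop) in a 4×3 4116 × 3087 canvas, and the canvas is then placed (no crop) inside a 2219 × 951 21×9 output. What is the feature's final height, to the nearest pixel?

543 px

Inside the 4116×3087 canvas the feature is width-limited at 4116.00 × 1764.00.
Second fit — the 4×3 canvas into 2219×951 spans the height: 1268.00 × 951.00 (×0.3081 from 4116×3087).
The feature scales with it: height 1764.00 × 0.3081 ≈ 543.43.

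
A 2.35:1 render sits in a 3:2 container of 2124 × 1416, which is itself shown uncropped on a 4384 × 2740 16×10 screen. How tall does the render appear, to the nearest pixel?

First fit — 2.35:1 into 2124×1416 spans the width: 2124.00 × 903.83.
3:2 in 4384×2740: fills the height, so the intermediate becomes 4110.00 × 2740.00 — a scale of ×1.9350.
Applying the same ×1.9350: 903.83 → 1748.94.

1749 px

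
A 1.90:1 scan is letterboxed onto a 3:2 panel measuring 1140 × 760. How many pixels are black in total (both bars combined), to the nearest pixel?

182400 pixels

1.90:1 is wider than 3:2, so it spans the full width.
The scan is 1140 / 1.900 ≈ 600.0000 px tall.
Black = 760 − 600.0000 = 160.0000 px.
That's 160.0000 × 1140 ≈ 182400 black pixels.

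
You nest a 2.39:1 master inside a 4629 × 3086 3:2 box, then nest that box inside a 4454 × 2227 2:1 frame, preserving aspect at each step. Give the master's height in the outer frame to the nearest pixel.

1398 px

2.39:1 in 4629×3086: fills the width, so the master is 4629.00 × 1936.82.
Second fit — the 3:2 canvas into 4454×2227 spans the height: 3340.50 × 2227.00 (×0.7216 from 4629×3086).
So the master's height is 1936.82 × 0.7216 ≈ 1397.70.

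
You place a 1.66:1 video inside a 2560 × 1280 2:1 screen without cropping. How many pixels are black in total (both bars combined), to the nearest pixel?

557056 pixels

Since 1.660 < 2.000, the video is height-limited.
That makes the image 2124.8000 px wide (1280 × 1.660).
Leftover width: 2560 − 2124.8000 = 435.2000 px.
That's 435.2000 × 1280 ≈ 557056 black pixels.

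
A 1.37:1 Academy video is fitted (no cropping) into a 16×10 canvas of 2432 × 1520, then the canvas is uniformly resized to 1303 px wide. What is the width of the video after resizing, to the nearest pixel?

In the 2432×1520 frame the video fills the height: width = 1520 × 1.370 ≈ 2082.40 px.
Resizing to 1303 px wide multiplies everything by 0.5358: 2082.40 → 1115.69 px.

1116 px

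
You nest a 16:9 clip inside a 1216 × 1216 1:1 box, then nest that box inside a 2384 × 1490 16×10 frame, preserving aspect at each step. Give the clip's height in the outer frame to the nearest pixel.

838 px

16:9 in 1216×1216: fills the width, so the clip is 1216.00 × 684.00.
Second fit — the 1:1 canvas into 2384×1490 spans the height: 1490.00 × 1490.00 (×1.2253 from 1216×1216).
Applying the same ×1.2253: 684.00 → 838.12.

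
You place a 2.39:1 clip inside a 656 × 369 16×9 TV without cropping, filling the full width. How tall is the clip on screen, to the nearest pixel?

274 px

The clip is 656 / 2.390 ≈ 274.48 px tall.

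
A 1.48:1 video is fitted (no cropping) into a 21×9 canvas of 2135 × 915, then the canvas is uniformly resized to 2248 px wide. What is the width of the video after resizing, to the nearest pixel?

At 2135×915 the video is height-limited, so width = 915 × 1.480 ≈ 1354.20 px.
Resizing to 2248 px wide multiplies everything by 1.0529: 1354.20 → 1425.87 px.

1426 px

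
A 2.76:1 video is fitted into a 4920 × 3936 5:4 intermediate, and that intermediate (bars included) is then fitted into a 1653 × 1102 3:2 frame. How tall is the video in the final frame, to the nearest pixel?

2.76:1 in 4920×3936: fills the width, so the video is 4920.00 × 1782.61.
Second fit — the 5:4 canvas into 1653×1102 spans the height: 1377.50 × 1102.00 (×0.2800 from 4920×3936).
The video scales with it: height 1782.61 × 0.2800 ≈ 499.09.

499 px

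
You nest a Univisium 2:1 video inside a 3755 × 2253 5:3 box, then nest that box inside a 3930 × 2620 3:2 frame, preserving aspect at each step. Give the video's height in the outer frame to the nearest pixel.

1965 px

First fit — Univisium 2:1 into 3755×2253 spans the width: 3755.00 × 1877.50.
Second fit — the 5:3 canvas into 3930×2620 spans the width: 3930.00 × 2358.00 (×1.0466 from 3755×2253).
The video scales with it: height 1877.50 × 1.0466 ≈ 1965.00.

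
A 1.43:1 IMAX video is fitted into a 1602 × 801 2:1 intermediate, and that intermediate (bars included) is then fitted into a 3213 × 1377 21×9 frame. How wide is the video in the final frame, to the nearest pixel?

1969 px

First fit — 1.43:1 IMAX into 1602×801 spans the height: 1145.43 × 801.00.
Second fit — the 2:1 canvas into 3213×1377 spans the height: 2754.00 × 1377.00 (×1.7191 from 1602×801).
So the video's width is 1145.43 × 1.7191 ≈ 1969.11.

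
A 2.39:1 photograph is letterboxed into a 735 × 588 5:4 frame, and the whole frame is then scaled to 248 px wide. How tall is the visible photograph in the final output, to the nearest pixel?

Fitted into 735×588, the photograph spans the width; its height is 735 / 2.390 ≈ 307.53 px.
The frame scales by 248/735 = 0.3374; 307.53 × 0.3374 ≈ 103.77 px.

104 px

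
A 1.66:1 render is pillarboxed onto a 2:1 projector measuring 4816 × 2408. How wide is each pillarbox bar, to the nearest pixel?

409 px

1.66:1 (1.660) < 2:1 (2.000), so the render fills the height.
That makes the image 3997.28 px wide (2408 × 1.660).
4816 − 3997.28 = 818.72 px of bars (409.36 each).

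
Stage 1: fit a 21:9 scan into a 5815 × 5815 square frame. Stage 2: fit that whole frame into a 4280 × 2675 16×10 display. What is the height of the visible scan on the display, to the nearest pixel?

1146 px

First fit — 21:9 into 5815×5815 spans the width: 5815.00 × 2492.14.
square in 4280×2675: fills the height, so the intermediate becomes 2675.00 × 2675.00 — a scale of ×0.4600.
So the scan's height is 2492.14 × 0.4600 ≈ 1146.43.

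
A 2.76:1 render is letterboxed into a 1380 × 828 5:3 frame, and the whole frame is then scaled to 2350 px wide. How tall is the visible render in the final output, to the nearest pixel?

851 px

In the 1380×828 frame the render fills the width: height = 1380 / 2.760 ≈ 500.00 px.
Scaling 1380 → 2350 is ×1.7029, so the height becomes 500.00 × 1.7029 ≈ 851.45 px.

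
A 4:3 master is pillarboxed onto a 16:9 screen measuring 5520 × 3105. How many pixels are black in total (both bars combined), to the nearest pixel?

Since 1.333 < 1.778, the master is height-limited.
The master is 3105 × 4/3 ≈ 4140.0000 px wide.
Black = 5520 − 4140.0000 = 1380.0000 px.
Bar area = 1380.0000 × 3105 ≈ 4284900 px.

4284900 pixels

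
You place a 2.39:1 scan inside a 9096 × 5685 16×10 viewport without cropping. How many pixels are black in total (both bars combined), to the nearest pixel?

17092678 pixels

Since 2.390 > 1.600, the scan is width-limited.
That makes the image 3805.8577 px tall (9096 / 2.390).
Black = 5685 − 3805.8577 = 1879.1423 px.
That's 1879.1423 × 9096 ≈ 17092678 black pixels.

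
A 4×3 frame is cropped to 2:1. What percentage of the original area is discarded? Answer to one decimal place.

33.3%

Going from 4×3 to 2:1 means cutting height while keeping width.
Fraction kept = (1.333)/(2.000) ≈ 66.67%, so 33.33% is lost.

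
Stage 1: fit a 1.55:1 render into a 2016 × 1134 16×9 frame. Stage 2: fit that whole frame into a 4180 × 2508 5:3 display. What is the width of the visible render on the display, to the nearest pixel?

Inside the 2016×1134 canvas the render is height-limited at 1757.70 × 1134.00.
The 16×9 canvas is width-limited in 4180×2508, giving 4180.00 × 2351.25; scale factor 2.0734.
Applying the same ×2.0734: 1757.70 → 3644.44.

3644 px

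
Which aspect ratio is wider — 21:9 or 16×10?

21:9

21:9 = 2.333 and 16×10 = 1.6; 2.333 > 1.6.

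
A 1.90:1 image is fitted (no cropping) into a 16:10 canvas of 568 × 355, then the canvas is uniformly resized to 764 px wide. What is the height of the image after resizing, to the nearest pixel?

At 568×355 the image is width-limited, so height = 568 / 1.900 ≈ 298.95 px.
Resizing to 764 px wide multiplies everything by 1.3451: 298.95 → 402.11 px.

402 px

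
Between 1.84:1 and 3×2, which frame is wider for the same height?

1.84 and 3×2 = 1.5; 1.84 > 1.5.

1.84:1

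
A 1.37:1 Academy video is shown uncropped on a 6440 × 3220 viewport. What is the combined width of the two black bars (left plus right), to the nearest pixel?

1.37:1 Academy is narrower than Univisium 2:1, so it spans the full height.
The video is 3220 × 1.370 ≈ 4411.40 px wide.
6440 − 4411.40 = 2028.60 px of bars.

2029 px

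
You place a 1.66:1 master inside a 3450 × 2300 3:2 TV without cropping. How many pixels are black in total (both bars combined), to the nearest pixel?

764819 pixels

Since 1.660 > 1.500, the master is width-limited.
The master is 3450 / 1.660 ≈ 2078.3133 px tall.
Leftover height: 2300 − 2078.3133 = 221.6867 px.
Bar area = 221.6867 × 3450 ≈ 764819 px.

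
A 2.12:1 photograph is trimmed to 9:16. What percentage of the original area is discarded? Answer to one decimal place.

73.5%

Going from 2.12:1 to 9:16 means cutting width while keeping height.
(0.562)/(2.120) ≈ 0.265 of the area survives, leaving 73.47% discarded.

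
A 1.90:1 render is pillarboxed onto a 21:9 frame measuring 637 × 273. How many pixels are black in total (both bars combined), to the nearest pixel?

32296 pixels

1.90:1 (1.900) < 21:9 (2.333), so the render fills the height.
The render is 273 × 1.900 ≈ 518.7000 px wide.
637 − 518.7000 = 118.3000 px of bars.
Bar area = 118.3000 × 273 ≈ 32296 px.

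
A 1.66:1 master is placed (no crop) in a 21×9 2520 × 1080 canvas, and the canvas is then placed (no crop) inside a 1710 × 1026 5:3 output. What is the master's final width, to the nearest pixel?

Inside the 2520×1080 canvas the master is height-limited at 1792.80 × 1080.00.
Second fit — the 21×9 canvas into 1710×1026 spans the width: 1710.00 × 732.86 (×0.6786 from 2520×1080).
So the master's width is 1792.80 × 0.6786 ≈ 1216.54.

1217 px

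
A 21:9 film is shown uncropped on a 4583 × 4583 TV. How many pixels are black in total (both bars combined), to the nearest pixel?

21:9 is wider than 1:1, so it spans the full width.
That makes the image 1964.1429 px tall (4583 × 9/21).
Black = 4583 − 1964.1429 = 2618.8571 px.
Across the 4583-px span: 2618.8571 × 4583 ≈ 12002222 px.

12002222 pixels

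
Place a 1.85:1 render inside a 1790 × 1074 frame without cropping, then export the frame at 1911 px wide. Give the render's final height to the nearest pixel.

At 1790×1074 the render is width-limited, so height = 1790 / 1.850 ≈ 967.57 px.
The frame scales by 1911/1790 = 1.0676; 967.57 × 1.0676 ≈ 1032.97 px.

1033 px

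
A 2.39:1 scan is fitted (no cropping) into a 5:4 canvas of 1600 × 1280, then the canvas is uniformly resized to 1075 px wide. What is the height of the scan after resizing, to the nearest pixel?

450 px

In the 1600×1280 frame the scan fills the width: height = 1600 / 2.390 ≈ 669.46 px.
Scaling 1600 → 1075 is ×0.6719, so the height becomes 669.46 × 0.6719 ≈ 449.79 px.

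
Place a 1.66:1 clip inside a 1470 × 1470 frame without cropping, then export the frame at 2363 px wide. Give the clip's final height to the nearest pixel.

At 1470×1470 the clip is width-limited, so height = 1470 / 1.660 ≈ 885.54 px.
Resizing to 2363 px wide multiplies everything by 1.6075: 885.54 → 1423.49 px.

1423 px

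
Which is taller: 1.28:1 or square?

square

1.28 and square = 1; 1.28 > 1. The smaller width-to-height ratio is the taller frame.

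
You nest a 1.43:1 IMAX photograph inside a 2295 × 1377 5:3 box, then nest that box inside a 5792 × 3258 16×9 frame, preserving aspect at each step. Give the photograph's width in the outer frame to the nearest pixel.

Inside the 2295×1377 canvas the photograph is height-limited at 1969.11 × 1377.00.
Second fit — the 5:3 canvas into 5792×3258 spans the height: 5430.00 × 3258.00 (×2.3660 from 2295×1377).
Applying the same ×2.3660: 1969.11 → 4658.94.

4659 px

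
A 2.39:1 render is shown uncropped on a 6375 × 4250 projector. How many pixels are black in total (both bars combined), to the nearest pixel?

Since 2.390 > 1.500, the render is width-limited.
The render is 6375 / 2.390 ≈ 2667.3640 px tall.
Leftover height: 4250 − 2667.3640 = 1582.6360 px.
Bar area = 1582.6360 × 6375 ≈ 10089304 px.

10089304 pixels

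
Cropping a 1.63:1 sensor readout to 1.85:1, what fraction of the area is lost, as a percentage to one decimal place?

11.9%

1.85:1 is wider than 1.63:1, so the crop keeps the full width and trims the height.
Fraction kept = (1.630)/(1.850) ≈ 88.11%, so 11.89% is lost.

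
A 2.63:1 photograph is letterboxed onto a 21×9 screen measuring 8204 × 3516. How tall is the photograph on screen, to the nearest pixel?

3119 px

Since 2.630 > 2.333, the photograph is width-limited.
The photograph is 8204 / 2.630 ≈ 3119.39 px tall.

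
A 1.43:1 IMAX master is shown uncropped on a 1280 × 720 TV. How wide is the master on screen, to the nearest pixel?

Since 1.430 < 1.778, the master is height-limited.
Content width = 720 × 1.430 ≈ 1029.60 px.

1030 px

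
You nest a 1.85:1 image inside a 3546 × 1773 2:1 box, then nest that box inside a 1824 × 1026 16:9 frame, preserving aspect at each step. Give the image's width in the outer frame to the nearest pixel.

First fit — 1.85:1 into 3546×1773 spans the height: 3280.05 × 1773.00.
Second fit — the 2:1 canvas into 1824×1026 spans the width: 1824.00 × 912.00 (×0.5144 from 3546×1773).
The image scales with it: width 3280.05 × 0.5144 ≈ 1687.20.

1687 px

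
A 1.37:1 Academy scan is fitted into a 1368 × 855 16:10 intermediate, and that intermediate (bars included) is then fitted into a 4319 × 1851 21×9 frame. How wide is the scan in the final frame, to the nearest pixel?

2536 px

First fit — 1.37:1 Academy into 1368×855 spans the height: 1171.35 × 855.00.
The 16:10 canvas is height-limited in 4319×1851, giving 2961.60 × 1851.00; scale factor 2.1649.
Applying the same ×2.1649: 1171.35 → 2535.87.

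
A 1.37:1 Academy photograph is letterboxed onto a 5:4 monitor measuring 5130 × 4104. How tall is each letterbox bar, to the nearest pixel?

Since 1.370 > 1.250, the photograph is width-limited.
The photograph is 5130 / 1.370 ≈ 3744.53 px tall.
4104 − 3744.53 = 359.47 px of bars (179.74 each).

180 px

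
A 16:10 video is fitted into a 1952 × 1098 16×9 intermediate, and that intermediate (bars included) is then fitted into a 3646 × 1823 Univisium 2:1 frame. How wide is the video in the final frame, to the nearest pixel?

16:10 in 1952×1098: fills the height, so the video is 1756.80 × 1098.00.
16×9 in 3646×1823: fills the height, so the intermediate becomes 3240.89 × 1823.00 — a scale of ×1.6603.
The video scales with it: width 1756.80 × 1.6603 ≈ 2916.80.

2917 px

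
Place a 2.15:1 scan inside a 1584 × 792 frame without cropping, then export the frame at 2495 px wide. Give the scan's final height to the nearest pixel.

1160 px

Fitted into 1584×792, the scan spans the width; its height is 1584 / 2.150 ≈ 736.74 px.
The frame scales by 2495/1584 = 1.5751; 736.74 × 1.5751 ≈ 1160.47 px.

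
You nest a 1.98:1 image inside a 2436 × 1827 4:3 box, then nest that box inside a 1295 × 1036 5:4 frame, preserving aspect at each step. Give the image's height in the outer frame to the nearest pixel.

First fit — 1.98:1 into 2436×1827 spans the width: 2436.00 × 1230.30.
Second fit — the 4:3 canvas into 1295×1036 spans the width: 1295.00 × 971.25 (×0.5316 from 2436×1827).
The image scales with it: height 1230.30 × 0.5316 ≈ 654.04.

654 px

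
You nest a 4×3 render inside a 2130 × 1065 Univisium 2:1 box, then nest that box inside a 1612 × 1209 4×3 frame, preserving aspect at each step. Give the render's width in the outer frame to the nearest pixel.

Inside the 2130×1065 canvas the render is height-limited at 1420.00 × 1065.00.
Second fit — the Univisium 2:1 canvas into 1612×1209 spans the width: 1612.00 × 806.00 (×0.7568 from 2130×1065).
The render scales with it: width 1420.00 × 0.7568 ≈ 1074.67.

1075 px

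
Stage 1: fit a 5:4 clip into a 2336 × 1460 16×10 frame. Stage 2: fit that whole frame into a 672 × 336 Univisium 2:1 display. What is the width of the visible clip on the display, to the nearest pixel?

Inside the 2336×1460 canvas the clip is height-limited at 1825.00 × 1460.00.
The 16×10 canvas is height-limited in 672×336, giving 537.60 × 336.00; scale factor 0.2301.
Applying the same ×0.2301: 1825.00 → 420.00.

420 px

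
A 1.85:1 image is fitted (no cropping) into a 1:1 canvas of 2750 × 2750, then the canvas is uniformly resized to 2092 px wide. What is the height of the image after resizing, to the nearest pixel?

1131 px

At 2750×2750 the image is width-limited, so height = 2750 / 1.850 ≈ 1486.49 px.
The frame scales by 2092/2750 = 0.7607; 1486.49 × 0.7607 ≈ 1130.81 px.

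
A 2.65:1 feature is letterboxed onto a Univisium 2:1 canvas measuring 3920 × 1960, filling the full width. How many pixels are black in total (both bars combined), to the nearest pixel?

1884558 pixels

The feature is 3920 / 2.650 ≈ 1479.2453 px tall.
Leftover height: 1960 − 1479.2453 = 480.7547 px.
That's 480.7547 × 3920 ≈ 1884558 black pixels.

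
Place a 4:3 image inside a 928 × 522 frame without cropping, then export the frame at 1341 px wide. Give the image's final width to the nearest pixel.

In the 928×522 frame the image fills the height: width = 522 × 4/3 ≈ 696.00 px.
Scaling 928 → 1341 is ×1.4450, so the width becomes 696.00 × 1.4450 ≈ 1005.75 px.

1006 px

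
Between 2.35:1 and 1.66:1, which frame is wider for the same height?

2.35 and 1.66; 2.35 > 1.66.

2.35:1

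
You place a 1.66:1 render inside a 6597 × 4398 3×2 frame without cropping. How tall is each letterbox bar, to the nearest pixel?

212 px

1.66:1 (1.660) > 3×2 (1.500), so the render fills the width.
Content height = 6597 / 1.660 ≈ 3974.10 px.
Black = 4398 − 3974.10 = 423.90 px, or 211.95 per bar.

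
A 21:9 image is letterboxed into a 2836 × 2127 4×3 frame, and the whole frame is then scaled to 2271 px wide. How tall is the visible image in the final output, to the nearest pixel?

At 2836×2127 the image is width-limited, so height = 2836 × 9/21 ≈ 1215.43 px.
Resizing to 2271 px wide multiplies everything by 0.8008: 1215.43 → 973.29 px.

973 px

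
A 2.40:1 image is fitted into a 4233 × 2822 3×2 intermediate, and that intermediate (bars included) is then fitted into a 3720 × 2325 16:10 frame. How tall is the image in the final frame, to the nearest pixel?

1453 px

First fit — 2.40:1 into 4233×2822 spans the width: 4233.00 × 1763.75.
Second fit — the 3×2 canvas into 3720×2325 spans the height: 3487.50 × 2325.00 (×0.8239 from 4233×2822).
The image scales with it: height 1763.75 × 0.8239 ≈ 1453.12.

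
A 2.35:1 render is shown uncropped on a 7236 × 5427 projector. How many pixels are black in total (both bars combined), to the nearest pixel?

2.35:1 is wider than 4:3, so it spans the full width.
Content height = 7236 / 2.350 ≈ 3079.1489 px.
Black = 5427 − 3079.1489 = 2347.8511 px.
Bar area = 2347.8511 × 7236 ≈ 16989050 px.

16989050 pixels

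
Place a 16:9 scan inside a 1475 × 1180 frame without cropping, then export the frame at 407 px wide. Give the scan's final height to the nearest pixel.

229 px

In the 1475×1180 frame the scan fills the width: height = 1475 × 9/16 ≈ 829.69 px.
The frame scales by 407/1475 = 0.2759; 829.69 × 0.2759 ≈ 228.94 px.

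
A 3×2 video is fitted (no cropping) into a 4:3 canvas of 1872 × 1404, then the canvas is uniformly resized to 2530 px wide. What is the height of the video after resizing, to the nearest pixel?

1687 px

In the 1872×1404 frame the video fills the width: height = 1872 × 2/3 ≈ 1248.00 px.
Resizing to 2530 px wide multiplies everything by 1.3515: 1248.00 → 1686.67 px.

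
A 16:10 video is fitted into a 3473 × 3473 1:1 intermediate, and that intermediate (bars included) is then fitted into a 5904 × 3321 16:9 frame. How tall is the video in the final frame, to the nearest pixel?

First fit — 16:10 into 3473×3473 spans the width: 3473.00 × 2170.62.
1:1 in 5904×3321: fills the height, so the intermediate becomes 3321.00 × 3321.00 — a scale of ×0.9562.
Applying the same ×0.9562: 2170.62 → 2075.62.

2076 px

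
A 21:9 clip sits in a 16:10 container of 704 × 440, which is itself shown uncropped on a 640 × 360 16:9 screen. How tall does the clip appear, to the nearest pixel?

247 px

21:9 in 704×440: fills the width, so the clip is 704.00 × 301.71.
The 16:10 canvas is height-limited in 640×360, giving 576.00 × 360.00; scale factor 0.8182.
Applying the same ×0.8182: 301.71 → 246.86.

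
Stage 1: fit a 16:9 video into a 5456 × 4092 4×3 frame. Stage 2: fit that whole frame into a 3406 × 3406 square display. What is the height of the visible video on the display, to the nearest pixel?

1916 px

16:9 in 5456×4092: fills the width, so the video is 5456.00 × 3069.00.
Second fit — the 4×3 canvas into 3406×3406 spans the width: 3406.00 × 2554.50 (×0.6243 from 5456×4092).
Applying the same ×0.6243: 3069.00 → 1915.88.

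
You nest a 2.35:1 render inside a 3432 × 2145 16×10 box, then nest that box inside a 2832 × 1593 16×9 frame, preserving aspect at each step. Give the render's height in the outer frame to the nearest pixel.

First fit — 2.35:1 into 3432×2145 spans the width: 3432.00 × 1460.43.
16×10 in 2832×1593: fills the height, so the intermediate becomes 2548.80 × 1593.00 — a scale of ×0.7427.
Applying the same ×0.7427: 1460.43 → 1084.60.

1085 px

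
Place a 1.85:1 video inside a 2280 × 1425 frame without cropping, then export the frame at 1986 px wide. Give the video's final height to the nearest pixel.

At 2280×1425 the video is width-limited, so height = 2280 / 1.850 ≈ 1232.43 px.
Resizing to 1986 px wide multiplies everything by 0.8711: 1232.43 → 1073.51 px.

1074 px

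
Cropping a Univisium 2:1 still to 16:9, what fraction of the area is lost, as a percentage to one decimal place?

11.1%

16:9 is narrower than Univisium 2:1, so the crop keeps the full height and trims the width.
(1.778)/(2.000) ≈ 0.889 of the area survives, leaving 11.11% discarded.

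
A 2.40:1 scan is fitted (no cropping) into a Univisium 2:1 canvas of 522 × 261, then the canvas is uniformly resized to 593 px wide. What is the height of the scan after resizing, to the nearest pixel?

Fitted into 522×261, the scan spans the width; its height is 522 / 2.400 ≈ 217.50 px.
The frame scales by 593/522 = 1.1360; 217.50 × 1.1360 ≈ 247.08 px.

247 px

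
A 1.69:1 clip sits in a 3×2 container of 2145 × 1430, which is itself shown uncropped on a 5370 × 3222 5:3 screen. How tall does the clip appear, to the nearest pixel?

First fit — 1.69:1 into 2145×1430 spans the width: 2145.00 × 1269.23.
The 3×2 canvas is height-limited in 5370×3222, giving 4833.00 × 3222.00; scale factor 2.2531.
Applying the same ×2.2531: 1269.23 → 2859.76.

2860 px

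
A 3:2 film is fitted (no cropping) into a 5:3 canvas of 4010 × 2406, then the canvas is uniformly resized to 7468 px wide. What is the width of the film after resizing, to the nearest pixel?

6721 px

In the 4010×2406 frame the film fills the height: width = 2406 × 3/2 ≈ 3609.00 px.
The frame scales by 7468/4010 = 1.8623; 3609.00 × 1.8623 ≈ 6721.20 px.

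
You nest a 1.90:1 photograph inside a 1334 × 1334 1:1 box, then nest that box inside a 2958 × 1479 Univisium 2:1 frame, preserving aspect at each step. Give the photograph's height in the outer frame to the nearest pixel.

Inside the 1334×1334 canvas the photograph is width-limited at 1334.00 × 702.11.
1:1 in 2958×1479: fills the height, so the intermediate becomes 1479.00 × 1479.00 — a scale of ×1.1087.
The photograph scales with it: height 702.11 × 1.1087 ≈ 778.42.

778 px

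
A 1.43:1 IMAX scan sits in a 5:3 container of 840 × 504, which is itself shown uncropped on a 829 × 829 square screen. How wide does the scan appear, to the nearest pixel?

Inside the 840×504 canvas the scan is height-limited at 720.72 × 504.00.
Second fit — the 5:3 canvas into 829×829 spans the width: 829.00 × 497.40 (×0.9869 from 840×504).
The scan scales with it: width 720.72 × 0.9869 ≈ 711.28.

711 px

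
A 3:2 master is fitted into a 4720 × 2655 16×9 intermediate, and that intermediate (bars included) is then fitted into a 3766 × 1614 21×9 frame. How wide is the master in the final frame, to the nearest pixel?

2421 px

3:2 in 4720×2655: fills the height, so the master is 3982.50 × 2655.00.
16×9 in 3766×1614: fills the height, so the intermediate becomes 2869.33 × 1614.00 — a scale of ×0.6079.
So the master's width is 3982.50 × 0.6079 ≈ 2421.00.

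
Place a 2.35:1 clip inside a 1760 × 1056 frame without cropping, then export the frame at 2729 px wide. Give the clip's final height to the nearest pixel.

Fitted into 1760×1056, the clip spans the width; its height is 1760 / 2.350 ≈ 748.94 px.
The frame scales by 2729/1760 = 1.5506; 748.94 × 1.5506 ≈ 1161.28 px.

1161 px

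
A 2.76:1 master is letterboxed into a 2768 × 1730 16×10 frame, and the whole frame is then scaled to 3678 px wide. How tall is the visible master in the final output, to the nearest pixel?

1333 px

In the 2768×1730 frame the master fills the width: height = 2768 / 2.760 ≈ 1002.90 px.
The frame scales by 3678/2768 = 1.3288; 1002.90 × 1.3288 ≈ 1332.61 px.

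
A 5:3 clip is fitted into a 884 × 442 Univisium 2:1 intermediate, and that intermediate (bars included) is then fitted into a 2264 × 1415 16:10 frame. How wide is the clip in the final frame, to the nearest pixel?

1887 px

First fit — 5:3 into 884×442 spans the height: 736.67 × 442.00.
Univisium 2:1 in 2264×1415: fills the width, so the intermediate becomes 2264.00 × 1132.00 — a scale of ×2.5611.
Applying the same ×2.5611: 736.67 → 1886.67.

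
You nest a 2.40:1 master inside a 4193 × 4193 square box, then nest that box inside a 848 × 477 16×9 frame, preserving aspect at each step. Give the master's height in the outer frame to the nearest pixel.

2.40:1 in 4193×4193: fills the width, so the master is 4193.00 × 1747.08.
The square canvas is height-limited in 848×477, giving 477.00 × 477.00; scale factor 0.1138.
Applying the same ×0.1138: 1747.08 → 198.75.

199 px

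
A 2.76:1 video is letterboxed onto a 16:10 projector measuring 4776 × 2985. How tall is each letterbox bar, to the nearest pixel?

627 px

2.76:1 (2.760) > 16:10 (1.600), so the video fills the width.
The video is 4776 / 2.760 ≈ 1730.43 px tall.
Leftover height: 2985 − 1730.43 = 1254.57 px → 627.28 each side.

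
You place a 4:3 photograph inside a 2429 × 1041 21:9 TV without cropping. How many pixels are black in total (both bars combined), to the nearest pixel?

4:3 is narrower than 21:9, so it spans the full height.
Content width = 1041 × 4/3 ≈ 1388.0000 px.
Leftover width: 2429 − 1388.0000 = 1041.0000 px.
That's 1041.0000 × 1041 ≈ 1083681 black pixels.

1083681 pixels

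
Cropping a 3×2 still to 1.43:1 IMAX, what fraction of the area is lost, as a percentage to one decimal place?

4.7%

Going from 3×2 to 1.43:1 IMAX means cutting width while keeping height.
Area ratio = (1.430)/(1.500) = 95.33%; the remaining 4.67% is cropped out.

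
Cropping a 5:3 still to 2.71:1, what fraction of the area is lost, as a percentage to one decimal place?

38.5%

The width stays; only height is cut (since 2.71:1 is wider than 5:3).
Fraction kept = (1.667)/(2.710) ≈ 61.50%, so 38.50% is lost.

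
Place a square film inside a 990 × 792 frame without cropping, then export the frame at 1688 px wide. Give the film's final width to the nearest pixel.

In the 990×792 frame the film fills the height: width = 792 × 1/1 ≈ 792.00 px.
Resizing to 1688 px wide multiplies everything by 1.7051: 792.00 → 1350.40 px.

1350 px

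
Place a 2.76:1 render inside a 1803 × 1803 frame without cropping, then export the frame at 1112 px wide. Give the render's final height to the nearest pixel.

403 px

Fitted into 1803×1803, the render spans the width; its height is 1803 / 2.760 ≈ 653.26 px.
Scaling 1803 → 1112 is ×0.6167, so the height becomes 653.26 × 0.6167 ≈ 402.90 px.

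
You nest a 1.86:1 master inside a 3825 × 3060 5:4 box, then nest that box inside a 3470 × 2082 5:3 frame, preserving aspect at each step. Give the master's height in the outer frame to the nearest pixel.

1399 px

1.86:1 in 3825×3060: fills the width, so the master is 3825.00 × 2056.45.
Second fit — the 5:4 canvas into 3470×2082 spans the height: 2602.50 × 2082.00 (×0.6804 from 3825×3060).
So the master's height is 2056.45 × 0.6804 ≈ 1399.19.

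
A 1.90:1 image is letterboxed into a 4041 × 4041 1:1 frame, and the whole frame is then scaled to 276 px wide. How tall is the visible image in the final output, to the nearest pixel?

At 4041×4041 the image is width-limited, so height = 4041 / 1.900 ≈ 2126.84 px.
Resizing to 276 px wide multiplies everything by 0.0683: 2126.84 → 145.26 px.

145 px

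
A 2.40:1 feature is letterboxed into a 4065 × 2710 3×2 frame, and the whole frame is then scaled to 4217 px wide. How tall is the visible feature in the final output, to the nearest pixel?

1757 px

In the 4065×2710 frame the feature fills the width: height = 4065 / 2.400 ≈ 1693.75 px.
Scaling 4065 → 4217 is ×1.0374, so the height becomes 1693.75 × 1.0374 ≈ 1757.08 px.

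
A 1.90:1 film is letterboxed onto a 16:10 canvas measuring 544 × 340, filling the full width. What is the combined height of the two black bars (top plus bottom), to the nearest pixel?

54 px

That makes the image 286.32 px tall (544 / 1.900).
Leftover height: 340 − 286.32 = 53.68 px.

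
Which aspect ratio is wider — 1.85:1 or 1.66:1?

1.85:1

1.85 and 1.66; 1.85 > 1.66.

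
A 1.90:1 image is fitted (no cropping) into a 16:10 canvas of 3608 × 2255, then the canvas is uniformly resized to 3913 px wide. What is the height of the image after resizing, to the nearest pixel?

Fitted into 3608×2255, the image spans the width; its height is 3608 / 1.900 ≈ 1898.95 px.
The frame scales by 3913/3608 = 1.0845; 1898.95 × 1.0845 ≈ 2059.47 px.

2059 px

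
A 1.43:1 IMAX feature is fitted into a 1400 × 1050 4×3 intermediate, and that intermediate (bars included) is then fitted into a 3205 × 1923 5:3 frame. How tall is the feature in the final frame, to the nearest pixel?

First fit — 1.43:1 IMAX into 1400×1050 spans the width: 1400.00 × 979.02.
Second fit — the 4×3 canvas into 3205×1923 spans the height: 2564.00 × 1923.00 (×1.8314 from 1400×1050).
So the feature's height is 979.02 × 1.8314 ≈ 1793.01.

1793 px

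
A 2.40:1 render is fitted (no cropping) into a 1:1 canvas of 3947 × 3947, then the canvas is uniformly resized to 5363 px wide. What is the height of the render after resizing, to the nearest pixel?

Fitted into 3947×3947, the render spans the width; its height is 3947 / 2.400 ≈ 1644.58 px.
The frame scales by 5363/3947 = 1.3588; 1644.58 × 1.3588 ≈ 2234.58 px.

2235 px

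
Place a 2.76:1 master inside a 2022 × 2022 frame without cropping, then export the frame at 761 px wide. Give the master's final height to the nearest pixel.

276 px

Fitted into 2022×2022, the master spans the width; its height is 2022 / 2.760 ≈ 732.61 px.
Resizing to 761 px wide multiplies everything by 0.3764: 732.61 → 275.72 px.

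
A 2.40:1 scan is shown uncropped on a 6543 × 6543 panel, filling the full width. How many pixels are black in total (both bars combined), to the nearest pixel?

24972995 pixels

The scan is 6543 / 2.400 ≈ 2726.2500 px tall.
6543 − 2726.2500 = 3816.7500 px of bars.
Bar area = 3816.7500 × 6543 ≈ 24972995 px.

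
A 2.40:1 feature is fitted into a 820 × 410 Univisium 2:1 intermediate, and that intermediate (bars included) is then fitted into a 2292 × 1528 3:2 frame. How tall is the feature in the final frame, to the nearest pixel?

Inside the 820×410 canvas the feature is width-limited at 820.00 × 341.67.
Univisium 2:1 in 2292×1528: fills the width, so the intermediate becomes 2292.00 × 1146.00 — a scale of ×2.7951.
So the feature's height is 341.67 × 2.7951 ≈ 955.00.

955 px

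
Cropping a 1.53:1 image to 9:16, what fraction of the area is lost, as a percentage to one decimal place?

63.2%

Going from 1.53:1 to 9:16 means cutting width while keeping height.
Fraction kept = (0.562)/(1.530) ≈ 36.76%, so 63.24% is lost.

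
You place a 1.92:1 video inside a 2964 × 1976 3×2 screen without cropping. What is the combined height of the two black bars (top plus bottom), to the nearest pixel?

1.92:1 is wider than 3×2, so it spans the full width.
Content height = 2964 / 1.920 ≈ 1543.75 px.
Black = 1976 − 1543.75 = 432.25 px.

432 px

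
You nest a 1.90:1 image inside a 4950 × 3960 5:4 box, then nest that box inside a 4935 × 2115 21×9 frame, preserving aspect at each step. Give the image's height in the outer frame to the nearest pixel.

Inside the 4950×3960 canvas the image is width-limited at 4950.00 × 2605.26.
Second fit — the 5:4 canvas into 4935×2115 spans the height: 2643.75 × 2115.00 (×0.5341 from 4950×3960).
The image scales with it: height 2605.26 × 0.5341 ≈ 1391.45.

1391 px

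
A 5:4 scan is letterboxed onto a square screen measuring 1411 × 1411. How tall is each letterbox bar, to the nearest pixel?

141 px

Since 1.250 > 1.000, the scan is width-limited.
The scan is 1411 × 4/5 ≈ 1128.80 px tall.
1411 − 1128.80 = 282.20 px of bars (141.10 each).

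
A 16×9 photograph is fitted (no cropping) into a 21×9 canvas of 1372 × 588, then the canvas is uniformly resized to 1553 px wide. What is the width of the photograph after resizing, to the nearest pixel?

1183 px

Fitted into 1372×588, the photograph spans the height; its width is 588 × 16/9 ≈ 1045.33 px.
Scaling 1372 → 1553 is ×1.1319, so the width becomes 1045.33 × 1.1319 ≈ 1183.24 px.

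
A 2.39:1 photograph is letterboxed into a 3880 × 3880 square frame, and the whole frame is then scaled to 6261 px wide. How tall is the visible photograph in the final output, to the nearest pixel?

At 3880×3880 the photograph is width-limited, so height = 3880 / 2.390 ≈ 1623.43 px.
Resizing to 6261 px wide multiplies everything by 1.6137: 1623.43 → 2619.67 px.

2620 px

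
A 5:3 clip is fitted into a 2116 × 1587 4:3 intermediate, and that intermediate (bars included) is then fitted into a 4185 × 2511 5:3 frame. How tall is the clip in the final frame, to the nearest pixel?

5:3 in 2116×1587: fills the width, so the clip is 2116.00 × 1269.60.
4:3 in 4185×2511: fills the height, so the intermediate becomes 3348.00 × 2511.00 — a scale of ×1.5822.
The clip scales with it: height 1269.60 × 1.5822 ≈ 2008.80.

2009 px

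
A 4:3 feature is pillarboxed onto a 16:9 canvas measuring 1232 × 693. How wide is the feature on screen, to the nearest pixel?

924 px

Since 1.333 < 1.778, the feature is height-limited.
Content width = 693 × 4/3 ≈ 924.00 px.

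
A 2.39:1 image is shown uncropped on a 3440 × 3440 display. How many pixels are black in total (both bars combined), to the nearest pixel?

2.39:1 is wider than 1:1, so it spans the full width.
The image is 3440 / 2.390 ≈ 1439.3305 px tall.
Black = 3440 − 1439.3305 = 2000.6695 px.
Across the 3440-px span: 2000.6695 × 3440 ≈ 6882303 px.

6882303 pixels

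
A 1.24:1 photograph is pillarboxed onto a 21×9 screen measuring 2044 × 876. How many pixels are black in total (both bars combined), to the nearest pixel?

1.24:1 (1.240) < 21×9 (2.333), so the photograph fills the height.
That makes the image 1086.2400 px wide (876 × 1.240).
Leftover width: 2044 − 1086.2400 = 957.7600 px.
That's 957.7600 × 876 ≈ 838998 black pixels.

838998 pixels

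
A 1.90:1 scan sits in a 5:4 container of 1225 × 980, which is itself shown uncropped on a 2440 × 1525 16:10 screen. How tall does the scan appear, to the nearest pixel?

1003 px

1.90:1 in 1225×980: fills the width, so the scan is 1225.00 × 644.74.
5:4 in 2440×1525: fills the height, so the intermediate becomes 1906.25 × 1525.00 — a scale of ×1.5561.
So the scan's height is 644.74 × 1.5561 ≈ 1003.29.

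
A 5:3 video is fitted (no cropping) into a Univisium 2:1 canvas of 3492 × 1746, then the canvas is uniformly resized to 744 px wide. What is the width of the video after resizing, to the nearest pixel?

620 px

Fitted into 3492×1746, the video spans the height; its width is 1746 × 5/3 ≈ 2910.00 px.
The frame scales by 744/3492 = 0.2131; 2910.00 × 0.2131 ≈ 620.00 px.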